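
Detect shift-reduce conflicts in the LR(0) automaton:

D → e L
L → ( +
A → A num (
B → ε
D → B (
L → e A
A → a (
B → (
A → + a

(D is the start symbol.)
Augment with D' → D and build the canonical LR(0) collection (I0 = CLOSURE({[D' → . D]}), then GOTO on every symbol after a dot until no new states appear). It has 17 states:
  I0: { [B → . (], [B → .], [D → . B (], [D → . e L], [D' → . D] }  — shift, reduce
  I1: { [B → ( .] }  — reduce
  I2: { [D → B . (] }  — shift
  I3: { [D' → D .] }  — accept
  I4: { [D → e . L], [L → . ( +], [L → . e A] }  — shift
  I5: { [L → ( . +] }  — shift
  I6: { [D → e L .] }  — reduce
  I7: { [A → . + a], [A → . A num (], [A → . a (], [L → e . A] }  — shift
  I8: { [A → + . a] }  — shift
  I9: { [A → A . num (], [L → e A .] }  — shift, reduce
  I10: { [A → a . (] }  — shift
  I11: { [A → a ( .] }  — reduce
  I12: { [A → A num . (] }  — shift
  I13: { [A → A num ( .] }  — reduce
  I14: { [A → + a .] }  — reduce
  I15: { [L → ( + .] }  — reduce
  I16: { [D → B ( .] }  — reduce

I0 contains reduce item [B → .] and shift items [B → . (], [D → . e L] — shift-reduce conflict.
I9 contains reduce item [L → e A .] and shift item [A → A . num (] — shift-reduce conflict.

Answer: Yes — I0: [B → .] vs [B → . (]; I9: [L → e A .] vs [A → A . num (]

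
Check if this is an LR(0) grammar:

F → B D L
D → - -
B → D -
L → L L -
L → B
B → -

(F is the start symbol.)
No. Shift-reduce conflict between [B → - .] and [D → - . -]

Augment with F' → F and build the canonical LR(0) collection (I0 = CLOSURE({[F' → . F]}), then GOTO on every symbol after a dot until no new states appear). It has 13 states:
  I0: { [B → . -], [B → . D -], [D → . - -], [F → . B D L], [F' → . F] }  — shift
  I1: { [B → - .], [D → - . -] }  — shift, reduce
  I2: { [D → . - -], [F → B . D L] }  — shift
  I3: { [B → D . -] }  — shift
  I4: { [F' → F .] }  — accept
  I5: { [B → D - .] }  — reduce
  I6: { [D → - . -] }  — shift
  I7: { [B → . -], [B → . D -], [D → . - -], [F → B D . L], [L → . B], [L → . L L -] }  — shift
  I8: { [L → B .] }  — reduce
  I9: { [B → . -], [B → . D -], [D → . - -], [F → B D L .], [L → . B], [L → . L L -], [L → L . L -] }  — shift, reduce
  I10: { [B → . -], [B → . D -], [D → . - -], [L → . B], [L → . L L -], [L → L . L -], [L → L L . -] }  — shift
  I11: { [B → - .], [D → - . -], [L → L L - .] }  — shift, 2 reduces
  I12: { [D → - - .] }  — reduce

Conflict in state I1:
  Shift-reduce conflict between [B → - .] and [D → - . -]
So the grammar is NOT LR(0).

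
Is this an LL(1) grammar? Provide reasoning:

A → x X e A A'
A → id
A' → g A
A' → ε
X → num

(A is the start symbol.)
No. Predict set conflict for A': { 'g' }

Relevant sets:
  FOLLOW(A') = { $, 'g' }

For A:
  PREDICT(A → x X e A A') = { 'x' }
  PREDICT(A → id) = { 'id' }
For A':
  PREDICT(A' → g A) = { 'g' }
  PREDICT(A' → ε) = { $, 'g' }
X has a single production, so nothing to check there.

Conflict found: Predict set conflict for A': { 'g' }
The grammar is NOT LL(1).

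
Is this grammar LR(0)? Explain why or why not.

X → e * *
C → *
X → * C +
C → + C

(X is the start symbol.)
A grammar is LR(0) if no state in the canonical LR(0) collection has:
  - both a shift item (dot before a terminal) and a complete item (shift-reduce conflict), or
  - two or more complete items (reduce-reduce conflict; the accept item [X' → X .] counts as a complete item here).

Augment with X' → X and build the canonical LR(0) collection (I0 = CLOSURE({[X' → . X]}), then GOTO on every symbol after a dot until no new states appear). It has 11 states:
  I0: { [X → . * C +], [X → . e * *], [X' → . X] }  — shift
  I1: { [C → . *], [C → . + C], [X → * . C +] }  — shift
  I2: { [X' → X .] }  — accept
  I3: { [X → e . * *] }  — shift
  I4: { [X → e * . *] }  — shift
  I5: { [X → e * * .] }  — reduce
  I6: { [C → * .] }  — reduce
  I7: { [C → + . C], [C → . *], [C → . + C] }  — shift
  I8: { [X → * C . +] }  — shift
  I9: { [X → * C + .] }  — reduce
  I10: { [C → + C .] }  — reduce

Every state is either a pure shift/goto state or contains exactly one complete item and nothing to shift — no conflicts. The grammar is LR(0).

Answer: Yes, the grammar is LR(0)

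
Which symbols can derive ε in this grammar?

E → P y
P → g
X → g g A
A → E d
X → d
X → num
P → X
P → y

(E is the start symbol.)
None

A non-terminal is nullable if it can derive ε (the empty string): either it has an ε-production, or it has a production whose right-hand side consists entirely of nullable non-terminals.

There are no ε-productions, so no non-terminal can derive ε.
No non-terminals are nullable.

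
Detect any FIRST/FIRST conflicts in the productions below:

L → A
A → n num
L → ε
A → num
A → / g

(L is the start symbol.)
FIRST sets of the non-terminals at (or reachable through a nullable prefix from) the front of some alternative:
  FIRST(A) = { '/', 'n', 'num' }

Productions for L:
  L → A: FIRST = { '/', 'n', 'num' }
  L → ε: FIRST = { ε }
Productions for A:
  A → n num: FIRST = { 'n' }
  A → num: FIRST = { 'num' }
  A → / g: FIRST = { '/' }

All alternatives of each non-terminal have pairwise disjoint FIRST sets.

Answer: No FIRST/FIRST conflicts.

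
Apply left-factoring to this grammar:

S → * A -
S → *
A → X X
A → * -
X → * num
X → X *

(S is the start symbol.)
S → * S'
S' → A -
S' → ε
A → X X
A → * -
X → * num
X → X *

Left-factoring transforms A → αβ₁ | αβ₂ into A → αA' and A' → β₁ | β₂
(α is the longest common prefix among the alternatives). Repeat until
no nonterminal has two alternatives with a common prefix.

Round 1: S has alternatives sharing prefix '*'. Introduce S': S → * S'
  Add: S' → A -
  Add: S' → ε

No remaining common prefixes — done.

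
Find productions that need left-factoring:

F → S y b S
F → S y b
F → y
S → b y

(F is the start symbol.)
Left-factoring is needed when two productions for the same non-terminal
share a common prefix on the right-hand side.

Productions for F:
  F → S y b S
  F → S y b
  F → y

Found common prefix 'S y b' in productions for F

Answer: Yes, F has productions with common prefix 'S y b'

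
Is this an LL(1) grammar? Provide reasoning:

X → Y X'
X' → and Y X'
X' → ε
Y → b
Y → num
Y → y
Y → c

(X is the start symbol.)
Relevant sets:
  FOLLOW(X') = { $ }

For X':
  PREDICT(X' → and Y X') = { 'and' }
  PREDICT(X' → ε) = { $ }
For Y:
  PREDICT(Y → b) = { 'b' }
  PREDICT(Y → num) = { 'num' }
  PREDICT(Y → y) = { 'y' }
  PREDICT(Y → c) = { 'c' }
X has a single production, so nothing to check there.

All predict sets are disjoint. The grammar IS LL(1).

Answer: Yes, the grammar is LL(1).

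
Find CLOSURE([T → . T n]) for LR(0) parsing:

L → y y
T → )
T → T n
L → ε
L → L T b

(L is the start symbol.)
{ [T → . )], [T → . T n] }

Start with: [T → . T n]
  [T → . T n] has the dot before T: add [T → . )]
No further items can be added.

CLOSURE = { [T → . )], [T → . T n] }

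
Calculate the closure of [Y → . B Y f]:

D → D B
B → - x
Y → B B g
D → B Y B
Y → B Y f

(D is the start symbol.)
{ [B → . - x], [Y → . B Y f] }

To compute CLOSURE, for each item [A → α.Bβ] where B is a non-terminal, add [B → .γ] for all productions B → γ; repeat for the newly added items until nothing changes.

Start with: [Y → . B Y f]
  [Y → . B Y f] has the dot before B: add [B → . - x]
No further items can be added.

CLOSURE = { [B → . - x], [Y → . B Y f] }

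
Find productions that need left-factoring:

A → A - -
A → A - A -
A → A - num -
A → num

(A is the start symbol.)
Left-factoring is needed when two productions for the same non-terminal
share a common prefix on the right-hand side.

Productions for A:
  A → A - -
  A → A - A -
  A → A - num -
  A → num

Found common prefix 'A -' in productions for A

Answer: Yes, A has productions with common prefix 'A -'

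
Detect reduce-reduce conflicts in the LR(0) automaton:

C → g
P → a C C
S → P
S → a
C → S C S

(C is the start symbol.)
Augment with C' → C and build the canonical LR(0) collection (I0 = CLOSURE({[C' → . C]}), then GOTO on every symbol after a dot until no new states appear). It has 10 states:
  I0: { [C → . S C S], [C → . g], [C' → . C], [P → . a C C], [S → . P], [S → . a] }  — shift
  I1: { [C' → C .] }  — accept
  I2: { [S → P .] }  — reduce
  I3: { [C → . S C S], [C → . g], [C → S . C S], [P → . a C C], [S → . P], [S → . a] }  — shift
  I4: { [C → . S C S], [C → . g], [P → . a C C], [P → a . C C], [S → . P], [S → . a], [S → a .] }  — shift, reduce
  I5: { [C → g .] }  — reduce
  I6: { [C → . S C S], [C → . g], [P → . a C C], [P → a C . C], [S → . P], [S → . a] }  — shift
  I7: { [P → a C C .] }  — reduce
  I8: { [C → S C . S], [P → . a C C], [S → . P], [S → . a] }  — shift
  I9: { [C → S C S .] }  — reduce

No state contains more than one complete item.

Answer: No reduce-reduce conflicts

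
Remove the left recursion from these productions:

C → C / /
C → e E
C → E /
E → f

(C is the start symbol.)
C is directly left-recursive. The standard transformation for
  A → A α₁ | ... | A α_m | β₁ | ... | β_n
is
  A  → β₁ A' | ... | β_n A'
  A' → α₁ A' | ... | α_m A' | ε

C → e E becomes C → e E C'
C → E / becomes C → E / C'
C → C / / becomes C' → / / C'
Add C' → ε

Productions for other non-terminals are unchanged:
  E → f

Resulting grammar:
C → e E C'
C → E / C'
C' → / / C'
C' → ε
E → f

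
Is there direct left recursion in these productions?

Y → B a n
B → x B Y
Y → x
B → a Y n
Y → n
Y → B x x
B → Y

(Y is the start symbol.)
Y → B a n: starts with B
B → x B Y: starts with x
Y → x: starts with x
B → a Y n: starts with a
Y → n: starts with n
Y → B x x: starts with B
B → Y: starts with Y

No direct left recursion found.

Answer: No direct left recursion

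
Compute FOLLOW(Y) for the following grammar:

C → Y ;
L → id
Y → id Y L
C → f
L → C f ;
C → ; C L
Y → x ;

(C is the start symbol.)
{ ';', 'f', 'id', 'x' }

In C → Y ;: Y is followed by ';', add FIRST(';') \ {ε} = { ';' }
In Y → id Y L: Y is followed by L, add FIRST(L) \ {ε} = { ';', 'f', 'id', 'x' }

Taking the union: FOLLOW(Y) = { ';', 'f', 'id', 'x' }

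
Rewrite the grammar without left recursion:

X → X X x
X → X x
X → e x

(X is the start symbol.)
X → e x X'
X' → X x X'
X' → x X'
X' → ε

X is directly left-recursive. The standard transformation for
  A → A α₁ | ... | A α_m | β₁ | ... | β_n
is
  A  → β₁ A' | ... | β_n A'
  A' → α₁ A' | ... | α_m A' | ε

X → e x becomes X → e x X'
X → X X x becomes X' → X x X'
X → X x becomes X' → x X'
Add X' → ε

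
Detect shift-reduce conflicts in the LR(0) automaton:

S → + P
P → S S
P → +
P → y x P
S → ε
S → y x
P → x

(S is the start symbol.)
Yes — I0: [S → .] vs [S → . + P]; I1: [S → .] vs [P → . +]; I5: [P → + .] vs [P → . +]; I7: [S → .] vs [S → . + P]; I10: [S → .] vs [P → . +]

Augment with S' → S and build the canonical LR(0) collection (I0 = CLOSURE({[S' → . S]}), then GOTO on every symbol after a dot until no new states appear). It has 13 states:
  I0: { [S → . + P], [S → . y x], [S → .], [S' → . S] }  — shift, reduce
  I1: { [P → . +], [P → . S S], [P → . x], [P → . y x P], [S → + . P], [S → . + P], [S → . y x], [S → .] }  — shift, reduce
  I2: { [S' → S .] }  — accept
  I3: { [S → y . x] }  — shift
  I4: { [S → y x .] }  — reduce
  I5: { [P → + .], [P → . +], [P → . S S], [P → . x], [P → . y x P], [S → + . P], [S → . + P], [S → . y x], [S → .] }  — shift, 2 reduces
  I6: { [S → + P .] }  — reduce
  I7: { [P → S . S], [S → . + P], [S → . y x], [S → .] }  — shift, reduce
  I8: { [P → x .] }  — reduce
  I9: { [P → y . x P], [S → y . x] }  — shift
  I10: { [P → . +], [P → . S S], [P → . x], [P → . y x P], [P → y x . P], [S → . + P], [S → . y x], [S → .], [S → y x .] }  — shift, 2 reduces
  I11: { [P → y x P .] }  — reduce
  I12: { [P → S S .] }  — reduce

I0 contains reduce item [S → .] and shift items [S → . + P], [S → . y x] — shift-reduce conflict.
I1 contains reduce item [S → .] and shift items [P → . +], [P → . x], [P → . y x P], [S → . + P], [S → . y x] — shift-reduce conflict.
I5 contains reduce items [P → + .], [S → .] and shift items [P → . +], [P → . x], [P → . y x P], [S → . + P], [S → . y x] — shift-reduce conflict.
I7 contains reduce item [S → .] and shift items [S → . + P], [S → . y x] — shift-reduce conflict.
I10 contains reduce items [S → .], [S → y x .] and shift items [P → . +], [P → . x], [P → . y x P], [S → . + P], [S → . y x] — shift-reduce conflict.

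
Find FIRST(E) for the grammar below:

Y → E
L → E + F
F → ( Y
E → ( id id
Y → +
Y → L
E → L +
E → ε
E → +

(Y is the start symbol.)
{ '(', '+', ε }

FIRST sets of the other non-terminals involved (by the same procedure, iterated to a fixed point):
  FIRST(L) = { '(', '+' }

From E → ( id id:
  - '(' is a terminal: add '(' and stop
From E → L +:
  - L is a non-terminal: add FIRST(L) \ {ε} = { '(', '+' }
    L is not nullable, so stop
From E → ε:
  - ε-production, so ε ∈ FIRST(E)
From E → +:
  - '+' is a terminal: add '+' and stop

Collecting: FIRST(E) = { '(', '+', ε }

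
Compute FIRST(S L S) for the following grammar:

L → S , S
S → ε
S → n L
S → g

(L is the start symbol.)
{ ',', 'g', 'n' }

FIRST sets of the non-terminals involved (from the grammar, by fixed-point iteration):
  FIRST(S) = { 'g', 'n', ε }
  FIRST(L) = { ',', 'g', 'n' }

To compute FIRST(S L S), process the symbols left to right:
Symbol S is a non-terminal. Add FIRST(S) \ {ε} = { 'g', 'n' }
S is nullable (ε ∈ FIRST(S)), continue to the next symbol.
Symbol L is a non-terminal. Add FIRST(L) \ {ε} = { ',', 'g', 'n' }
L is not nullable (ε ∉ FIRST(L)), so stop here.
FIRST(S L S) = { ',', 'g', 'n' }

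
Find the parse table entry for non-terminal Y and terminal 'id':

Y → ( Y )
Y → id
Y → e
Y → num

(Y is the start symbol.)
Y → id

To find M[Y, 'id'], we find productions for Y where 'id' is in the predict set (PREDICT(N → α) = (FIRST(α) \ {ε}) ∪ (FOLLOW(N) if α ⇒* ε)).

Y → ( Y ): PREDICT = { '(' }
Y → id: PREDICT = { 'id' }
  'id' is in predict set, so this production goes in M[Y, 'id']
Y → e: PREDICT = { 'e' }
Y → num: PREDICT = { 'num' }

M[Y, 'id'] = Y → id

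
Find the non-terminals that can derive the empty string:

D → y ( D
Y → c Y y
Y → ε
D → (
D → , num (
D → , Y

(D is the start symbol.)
A non-terminal is nullable if it can derive ε (the empty string): either it has an ε-production, or it has a production whose right-hand side consists entirely of nullable non-terminals.

ε-productions: Y → ε
So Y is immediately nullable.
No further non-terminal can be added: every production for the remaining non-terminals contains a terminal or a non-nullable non-terminal.
Nullable = { 'Y' }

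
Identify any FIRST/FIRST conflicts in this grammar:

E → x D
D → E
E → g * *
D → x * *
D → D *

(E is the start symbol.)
A FIRST/FIRST conflict occurs when two productions N → α and N → β for the same non-terminal have FIRST(α) ∩ FIRST(β) ≠ ∅ (with ε ∈ FIRST of a nullable right-hand side, so two nullable alternatives also conflict).

FIRST sets of the non-terminals at (or reachable through a nullable prefix from) the front of some alternative:
  FIRST(E) = { 'g', 'x' }
  FIRST(D) = { 'g', 'x' }

Productions for E:
  E → x D: FIRST = { 'x' }
  E → g * *: FIRST = { 'g' }
Productions for D:
  D → E: FIRST = { 'g', 'x' }
  D → x * *: FIRST = { 'x' }
  D → D *: FIRST = { 'g', 'x' }

Conflict for D: D → E and D → x * *
  Overlap: { 'x' }
Conflict for D: D → E and D → D *
  Overlap: { 'g', 'x' }
Conflict for D: D → x * * and D → D *
  Overlap: { 'x' }

Answer: Yes. D → E / D → x '*' '*' on { 'x' }; D → E / D → D '*' on { 'g', 'x' }; D → x '*' '*' / D → D '*' on { 'x' }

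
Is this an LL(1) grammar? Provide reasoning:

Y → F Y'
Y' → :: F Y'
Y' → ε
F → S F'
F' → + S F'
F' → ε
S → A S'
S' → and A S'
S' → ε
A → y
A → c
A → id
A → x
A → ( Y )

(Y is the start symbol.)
A grammar is LL(1) if for each non-terminal N with multiple productions, the predict sets of those productions are pairwise disjoint, where PREDICT(N → α) = (FIRST(α) \ {ε}) ∪ (FOLLOW(N) if α ⇒* ε).

Relevant sets:
  FOLLOW(Y') = { $, ')' }
  FOLLOW(F') = { $, ')', '::' }
  FOLLOW(S') = { $, ')', '+', '::' }

For Y':
  PREDICT(Y' → :: F Y') = { '::' }
  PREDICT(Y' → ε) = { $, ')' }
For F':
  PREDICT(F' → '+' S F') = { '+' }
  PREDICT(F' → ε) = { $, ')', '::' }
For S':
  PREDICT(S' → and A S') = { 'and' }
  PREDICT(S' → ε) = { $, ')', '+', '::' }
For A:
  PREDICT(A → y) = { 'y' }
  PREDICT(A → c) = { 'c' }
  PREDICT(A → id) = { 'id' }
  PREDICT(A → x) = { 'x' }
  PREDICT(A → '(' Y ')') = { '(' }
Y, F, S have a single production, so nothing to check there.

All predict sets are disjoint. The grammar IS LL(1).

Answer: Yes, the grammar is LL(1).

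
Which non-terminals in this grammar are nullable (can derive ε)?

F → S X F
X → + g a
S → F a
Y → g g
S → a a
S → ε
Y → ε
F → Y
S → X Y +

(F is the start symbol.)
{ 'F', 'S', 'Y' }

A non-terminal is nullable if it can derive ε (the empty string): either it has an ε-production, or it has a production whose right-hand side consists entirely of nullable non-terminals.

ε-productions: S → ε, Y → ε
So S, Y are immediately nullable.
F → Y: every symbol on the right is nullable, so F is nullable too.
No further non-terminal can be added: every production for the remaining non-terminals contains a terminal or a non-nullable non-terminal.
Nullable = { 'F', 'S', 'Y' }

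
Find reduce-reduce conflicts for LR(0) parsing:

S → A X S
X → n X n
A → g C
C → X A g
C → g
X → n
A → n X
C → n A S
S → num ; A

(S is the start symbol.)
No reduce-reduce conflicts

Augment with S' → S and build the canonical LR(0) collection (I0 = CLOSURE({[S' → . S]}), then GOTO on every symbol after a dot until no new states appear). It has 24 states:
  I0: { [A → . g C], [A → . n X], [S → . A X S], [S → . num ; A], [S' → . S] }  — shift
  I1: { [S → A . X S], [X → . n X n], [X → . n] }  — shift
  I2: { [S' → S .] }  — accept
  I3: { [A → g . C], [C → . X A g], [C → . g], [C → . n A S], [X → . n X n], [X → . n] }  — shift
  I4: { [A → n . X], [X → . n X n], [X → . n] }  — shift
  I5: { [S → num . ; A] }  — shift
  I6: { [A → . g C], [A → . n X], [S → num ; . A] }  — shift
  I7: { [S → num ; A .] }  — reduce
  I8: { [A → n X .] }  — reduce
  I9: { [X → . n X n], [X → . n], [X → n . X n], [X → n .] }  — shift, reduce
  I10: { [X → n X . n] }  — shift
  I11: { [X → n X n .] }  — reduce
  I12: { [A → g C .] }  — reduce
  I13: { [A → . g C], [A → . n X], [C → X . A g] }  — shift
  I14: { [C → g .] }  — reduce
  I15: { [A → . g C], [A → . n X], [C → n . A S], [X → . n X n], [X → . n], [X → n . X n], [X → n .] }  — shift, reduce
  I16: { [A → . g C], [A → . n X], [C → n A . S], [S → . A X S], [S → . num ; A] }  — shift
  I17: { [A → n . X], [X → . n X n], [X → . n], [X → n . X n], [X → n .] }  — shift, reduce
  I18: { [A → n X .], [X → n X . n] }  — shift, reduce
  I19: { [C → n A S .] }  — reduce
  I20: { [C → X A . g] }  — shift
  I21: { [C → X A g .] }  — reduce
  I22: { [A → . g C], [A → . n X], [S → . A X S], [S → . num ; A], [S → A X . S] }  — shift
  I23: { [S → A X S .] }  — reduce

No state contains more than one complete item.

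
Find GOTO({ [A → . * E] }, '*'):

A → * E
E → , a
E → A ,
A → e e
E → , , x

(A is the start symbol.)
{ [A → * . E], [A → . * E], [A → . e e], [E → . , , x], [E → . , a], [E → . A ,] }

GOTO(I, '*') = CLOSURE({ [A → αX.β] : [A → α.Xβ] ∈ I, X = '*' })

Items with dot before '*', with the dot advanced:
  [A → . * E] → [A → * . E]
Closure of the advanced items:
  [A → * . E] has the dot before E: add [E → . , a], [E → . A ,], [E → . , , x]
  [E → . A ,] has the dot before A: add [A → . * E], [A → . e e]

GOTO = { [A → * . E], [A → . * E], [A → . e e], [E → . , , x], [E → . , a], [E → . A ,] }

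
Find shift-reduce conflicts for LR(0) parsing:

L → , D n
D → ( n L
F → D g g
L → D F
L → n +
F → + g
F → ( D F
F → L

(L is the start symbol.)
No shift-reduce conflicts

A shift-reduce conflict occurs when an LR(0) state has both:
  - a complete (reduce) item [A → α .] (dot at the end), and
  - a shift item [B → β . c γ] (dot before a terminal).

Augment with L' → L and build the canonical LR(0) collection (I0 = CLOSURE({[L' → . L]}), then GOTO on every symbol after a dot until no new states appear). It has 21 states:
  I0: { [D → . ( n L], [L → . , D n], [L → . D F], [L → . n +], [L' → . L] }  — shift
  I1: { [D → ( . n L] }  — shift
  I2: { [D → . ( n L], [L → , . D n] }  — shift
  I3: { [D → . ( n L], [F → . ( D F], [F → . + g], [F → . D g g], [F → . L], [L → . , D n], [L → . D F], [L → . n +], [L → D . F] }  — shift
  I4: { [L' → L .] }  — accept
  I5: { [L → n . +] }  — shift
  I6: { [L → n + .] }  — reduce
  I7: { [D → ( . n L], [D → . ( n L], [F → ( . D F] }  — shift
  I8: { [F → + . g] }  — shift
  I9: { [D → . ( n L], [F → . ( D F], [F → . + g], [F → . D g g], [F → . L], [F → D . g g], [L → . , D n], [L → . D F], [L → . n +], [L → D . F] }  — shift
  I10: { [L → D F .] }  — reduce
  I11: { [F → L .] }  — reduce
  I12: { [F → D g . g] }  — shift
  I13: { [F → D g g .] }  — reduce
  I14: { [F → + g .] }  — reduce
  I15: { [D → . ( n L], [F → ( D . F], [F → . ( D F], [F → . + g], [F → . D g g], [F → . L], [L → . , D n], [L → . D F], [L → . n +] }  — shift
  I16: { [D → ( n . L], [D → . ( n L], [L → . , D n], [L → . D F], [L → . n +] }  — shift
  I17: { [D → ( n L .] }  — reduce
  I18: { [F → ( D F .] }  — reduce
  I19: { [L → , D . n] }  — shift
  I20: { [L → , D n .] }  — reduce

No state contains both a complete item and a shift item.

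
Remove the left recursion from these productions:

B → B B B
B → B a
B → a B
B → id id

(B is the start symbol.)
B → a B B'
B → id id B'
B' → B B B'
B' → a B'
B' → ε

B is directly left-recursive. The standard transformation for
  A → A α₁ | ... | A α_m | β₁ | ... | β_n
is
  A  → β₁ A' | ... | β_n A'
  A' → α₁ A' | ... | α_m A' | ε

B → a B becomes B → a B B'
B → id id becomes B → id id B'
B → B B B becomes B' → B B B'
B → B a becomes B' → a B'
Add B' → ε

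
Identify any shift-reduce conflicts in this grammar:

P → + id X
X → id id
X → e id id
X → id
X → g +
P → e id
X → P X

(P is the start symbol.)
Yes — I10: [X → id .] vs [X → id . id]; I13: [P → e id .] vs [X → e id . id]

A shift-reduce conflict occurs when an LR(0) state has both:
  - a complete (reduce) item [A → α .] (dot at the end), and
  - a shift item [B → β . c γ] (dot before a terminal).

Augment with P' → P and build the canonical LR(0) collection (I0 = CLOSURE({[P' → . P]}), then GOTO on every symbol after a dot until no new states appear). It has 16 states:
  I0: { [P → . + id X], [P → . e id], [P' → . P] }  — shift
  I1: { [P → + . id X] }  — shift
  I2: { [P' → P .] }  — accept
  I3: { [P → e . id] }  — shift
  I4: { [P → e id .] }  — reduce
  I5: { [P → + id . X], [P → . + id X], [P → . e id], [X → . P X], [X → . e id id], [X → . g +], [X → . id id], [X → . id] }  — shift
  I6: { [P → . + id X], [P → . e id], [X → . P X], [X → . e id id], [X → . g +], [X → . id id], [X → . id], [X → P . X] }  — shift
  I7: { [P → + id X .] }  — reduce
  I8: { [P → e . id], [X → e . id id] }  — shift
  I9: { [X → g . +] }  — shift
  I10: { [X → id . id], [X → id .] }  — shift, reduce
  I11: { [X → id id .] }  — reduce
  I12: { [X → g + .] }  — reduce
  I13: { [P → e id .], [X → e id . id] }  — shift, reduce
  I14: { [X → e id id .] }  — reduce
  I15: { [X → P X .] }  — reduce

I10 contains reduce item [X → id .] and shift item [X → id . id] — shift-reduce conflict.
I13 contains reduce item [P → e id .] and shift item [X → e id . id] — shift-reduce conflict.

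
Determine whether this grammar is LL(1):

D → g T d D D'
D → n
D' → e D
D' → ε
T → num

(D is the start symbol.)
No. Predict set conflict for D': { 'e' }

A grammar is LL(1) if for each non-terminal N with multiple productions, the predict sets of those productions are pairwise disjoint, where PREDICT(N → α) = (FIRST(α) \ {ε}) ∪ (FOLLOW(N) if α ⇒* ε).

Relevant sets:
  FOLLOW(D') = { $, 'e' }

For D:
  PREDICT(D → g T d D D') = { 'g' }
  PREDICT(D → n) = { 'n' }
For D':
  PREDICT(D' → e D) = { 'e' }
  PREDICT(D' → ε) = { $, 'e' }
T has a single production, so nothing to check there.

Conflict found: Predict set conflict for D': { 'e' }
The grammar is NOT LL(1).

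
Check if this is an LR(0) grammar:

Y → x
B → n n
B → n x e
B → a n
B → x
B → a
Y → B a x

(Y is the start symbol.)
Augment with Y' → Y and build the canonical LR(0) collection (I0 = CLOSURE({[Y' → . Y]}), then GOTO on every symbol after a dot until no new states appear). It has 12 states:
  I0: { [B → . a n], [B → . a], [B → . n n], [B → . n x e], [B → . x], [Y → . B a x], [Y → . x], [Y' → . Y] }  — shift
  I1: { [Y → B . a x] }  — shift
  I2: { [Y' → Y .] }  — accept
  I3: { [B → a . n], [B → a .] }  — shift, reduce
  I4: { [B → n . n], [B → n . x e] }  — shift
  I5: { [B → x .], [Y → x .] }  — 2 reduces
  I6: { [B → n n .] }  — reduce
  I7: { [B → n x . e] }  — shift
  I8: { [B → n x e .] }  — reduce
  I9: { [B → a n .] }  — reduce
  I10: { [Y → B a . x] }  — shift
  I11: { [Y → B a x .] }  — reduce

Conflict in state I3:
  Shift-reduce conflict between [B → a .] and [B → a . n]
So the grammar is NOT LR(0).

Answer: No. Shift-reduce conflict between [B → a .] and [B → a . n]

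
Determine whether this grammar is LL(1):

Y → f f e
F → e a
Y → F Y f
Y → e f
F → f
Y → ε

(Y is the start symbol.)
No. Predict set conflict for Y: { 'f' }

A grammar is LL(1) if for each non-terminal N with multiple productions, the predict sets of those productions are pairwise disjoint, where PREDICT(N → α) = (FIRST(α) \ {ε}) ∪ (FOLLOW(N) if α ⇒* ε).

Relevant sets:
  FIRST(F) = { 'e', 'f' }
  FOLLOW(Y) = { $, 'f' }

For Y:
  PREDICT(Y → f f e) = { 'f' }
  PREDICT(Y → F Y f) = { 'e', 'f' }
  PREDICT(Y → e f) = { 'e' }
  PREDICT(Y → ε) = { $, 'f' }
For F:
  PREDICT(F → e a) = { 'e' }
  PREDICT(F → f) = { 'f' }

Conflict found: Predict set conflict for Y: { 'f' }
The grammar is NOT LL(1).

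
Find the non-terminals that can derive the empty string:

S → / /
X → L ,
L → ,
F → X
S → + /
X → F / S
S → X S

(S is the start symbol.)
None

There are no ε-productions, so no non-terminal can derive ε.
No non-terminals are nullable.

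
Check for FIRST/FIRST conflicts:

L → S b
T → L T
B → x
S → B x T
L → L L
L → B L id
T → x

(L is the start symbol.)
Yes. L → S b / L → L L on { 'x' }; L → S b / L → B L id on { 'x' }; L → L L / L → B L id on { 'x' }; T → L T / T → x on { 'x' }

FIRST sets of the non-terminals at (or reachable through a nullable prefix from) the front of some alternative:
  FIRST(S) = { 'x' }
  FIRST(L) = { 'x' }
  FIRST(B) = { 'x' }

Productions for L:
  L → S b: FIRST = { 'x' }
  L → L L: FIRST = { 'x' }
  L → B L id: FIRST = { 'x' }
Productions for T:
  T → L T: FIRST = { 'x' }
  T → x: FIRST = { 'x' }
B, S have only one production, so no FIRST/FIRST conflict is possible there.

Conflict for L: L → S b and L → L L
  Overlap: { 'x' }
Conflict for L: L → S b and L → B L id
  Overlap: { 'x' }
Conflict for L: L → L L and L → B L id
  Overlap: { 'x' }
Conflict for T: T → L T and T → x
  Overlap: { 'x' }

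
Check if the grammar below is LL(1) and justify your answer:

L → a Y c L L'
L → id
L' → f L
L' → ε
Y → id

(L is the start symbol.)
No. Predict set conflict for L': { 'f' }

Relevant sets:
  FOLLOW(L') = { $, 'f' }

For L:
  PREDICT(L → a Y c L L') = { 'a' }
  PREDICT(L → id) = { 'id' }
For L':
  PREDICT(L' → f L) = { 'f' }
  PREDICT(L' → ε) = { $, 'f' }
Y has a single production, so nothing to check there.

Conflict found: Predict set conflict for L': { 'f' }
The grammar is NOT LL(1).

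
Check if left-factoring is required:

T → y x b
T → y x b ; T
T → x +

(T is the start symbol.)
Yes, T has productions with common prefix 'y x b'

Left-factoring is needed when two productions for the same non-terminal
share a common prefix on the right-hand side.

Productions for T:
  T → y x b
  T → y x b ; T
  T → x +

Found common prefix 'y x b' in productions for T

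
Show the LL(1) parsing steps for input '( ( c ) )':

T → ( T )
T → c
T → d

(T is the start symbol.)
Stack is shown with the top on the left.

Stack      Input        Action
------------------------------
T $        ( ( c ) ) $  output T → ( T )
( T ) $    ( ( c ) ) $  match '('
T ) $      ( c ) ) $    output T → ( T )
( T ) ) $  ( c ) ) $    match '('
T ) ) $    c ) ) $      output T → c
c ) ) $    c ) ) $      match 'c'
) ) $      ) ) $        match ')'
) $        ) $          match ')'
$          $            accept

The string is accepted.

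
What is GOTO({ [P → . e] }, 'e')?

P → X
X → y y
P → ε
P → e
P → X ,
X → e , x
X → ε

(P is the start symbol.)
GOTO(I, 'e') = CLOSURE({ [A → αX.β] : [A → α.Xβ] ∈ I, X = 'e' })

Items with dot before 'e', with the dot advanced:
  [P → . e] → [P → e .]
Closure adds nothing (no advanced item has the dot before a non-terminal).

GOTO = { [P → e .] }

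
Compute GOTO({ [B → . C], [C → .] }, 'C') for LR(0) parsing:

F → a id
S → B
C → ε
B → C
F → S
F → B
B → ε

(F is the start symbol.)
GOTO(I, 'C') = CLOSURE({ [A → αX.β] : [A → α.Xβ] ∈ I, X = 'C' })

Items with dot before 'C', with the dot advanced:
  [B → . C] → [B → C .]
Closure adds nothing (no advanced item has the dot before a non-terminal).

GOTO = { [B → C .] }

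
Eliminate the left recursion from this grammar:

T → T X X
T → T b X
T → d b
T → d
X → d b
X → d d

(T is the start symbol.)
T → d b T'
T → d T'
T' → X X T'
T' → b X T'
T' → ε
X → d b
X → d d

T is directly left-recursive. The standard transformation for
  A → A α₁ | ... | A α_m | β₁ | ... | β_n
is
  A  → β₁ A' | ... | β_n A'
  A' → α₁ A' | ... | α_m A' | ε

T → d b becomes T → d b T'
T → d becomes T → d T'
T → T X X becomes T' → X X T'
T → T b X becomes T' → b X T'
Add T' → ε

Productions for other non-terminals are unchanged:
  X → d b
  X → d d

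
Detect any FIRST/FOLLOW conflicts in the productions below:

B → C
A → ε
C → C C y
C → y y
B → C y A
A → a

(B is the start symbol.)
No FIRST/FOLLOW conflicts.

Nullable non-terminals: A.

A: nullable alternative(s) A → ε; FOLLOW(A) = { $ }
  A → ε: FIRST \ {ε} = { } — this is the only nullable alternative, skip
  A → a: FIRST \ {ε} = { 'a' } — disjoint from FOLLOW(A)

B, C have no nullable alternative, so no FIRST/FOLLOW check is needed there.

No FIRST/FOLLOW conflicts found.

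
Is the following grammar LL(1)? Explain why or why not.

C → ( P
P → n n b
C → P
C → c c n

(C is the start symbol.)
Yes, the grammar is LL(1).

A grammar is LL(1) if for each non-terminal N with multiple productions, the predict sets of those productions are pairwise disjoint, where PREDICT(N → α) = (FIRST(α) \ {ε}) ∪ (FOLLOW(N) if α ⇒* ε).

Relevant sets:
  FIRST(P) = { 'n' }

For C:
  PREDICT(C → '(' P) = { '(' }
  PREDICT(C → P) = { 'n' }
  PREDICT(C → c c n) = { 'c' }
P has a single production, so nothing to check there.

All predict sets are disjoint. The grammar IS LL(1).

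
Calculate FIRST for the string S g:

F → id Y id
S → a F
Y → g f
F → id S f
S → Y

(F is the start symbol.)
FIRST sets of the non-terminals involved (from the grammar, by fixed-point iteration):
  FIRST(S) = { 'a', 'g' }

To compute FIRST(S g), process the symbols left to right:
Symbol S is a non-terminal. Add FIRST(S) \ {ε} = { 'a', 'g' }
S is not nullable (ε ∉ FIRST(S)), so stop here.
FIRST(S g) = { 'a', 'g' }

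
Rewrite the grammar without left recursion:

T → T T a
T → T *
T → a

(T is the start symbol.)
T → a T'
T' → T a T'
T' → * T'
T' → ε

T is directly left-recursive. The standard transformation for
  A → A α₁ | ... | A α_m | β₁ | ... | β_n
is
  A  → β₁ A' | ... | β_n A'
  A' → α₁ A' | ... | α_m A' | ε

T → a becomes T → a T'
T → T T a becomes T' → T a T'
T → T * becomes T' → * T'
Add T' → ε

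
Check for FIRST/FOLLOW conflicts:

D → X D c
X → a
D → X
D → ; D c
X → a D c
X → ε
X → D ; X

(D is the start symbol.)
A FIRST/FOLLOW conflict occurs when a non-terminal N has a nullable alternative N → β (β ⇒* ε) and another alternative N → α with FIRST(α) ∩ FOLLOW(N) ≠ ∅: on such a lookahead the parser cannot decide between expanding α and letting N vanish via β.

Nullable non-terminals: D, X.
FIRST sets used below: FIRST(X) = { ';', 'a', 'c', ε }, FIRST(D) = { ';', 'a', 'c', ε }

D: nullable alternative(s) D → X; FOLLOW(D) = { $, ';', 'c' }
  D → X D c: FIRST \ {ε} = { ';', 'a', 'c' } — overlaps FOLLOW(D) on { ';', 'c' }: CONFLICT
  D → X: FIRST \ {ε} = { ';', 'a', 'c' } — this is the only nullable alternative, skip
  D → ; D c: FIRST \ {ε} = { ';' } — overlaps FOLLOW(D) on { ';' }: CONFLICT

X: nullable alternative(s) X → ε; FOLLOW(X) = { $, ';', 'a', 'c' }
  X → a: FIRST \ {ε} = { 'a' } — overlaps FOLLOW(X) on { 'a' }: CONFLICT
  X → a D c: FIRST \ {ε} = { 'a' } — overlaps FOLLOW(X) on { 'a' }: CONFLICT
  X → ε: FIRST \ {ε} = { } — this is the only nullable alternative, skip
  X → D ; X: FIRST \ {ε} = { ';', 'a', 'c' } — overlaps FOLLOW(X) on { ';', 'a', 'c' }: CONFLICT

So the grammar has 5 FIRST/FOLLOW conflicts (marked CONFLICT above).

Answer: Yes. D → X D c with FOLLOW(D) on { ';', 'c' }; D → ';' D c with FOLLOW(D) on { ';' }; X → a with FOLLOW(X) on { 'a' }; X → a D c with FOLLOW(X) on { 'a' }; X → D ';' X with FOLLOW(X) on { ';', 'a', 'c' }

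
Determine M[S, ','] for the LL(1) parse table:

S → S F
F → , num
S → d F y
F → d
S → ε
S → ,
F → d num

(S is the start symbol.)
To find M[S, ','], we find productions for S where ',' is in the predict set (PREDICT(N → α) = (FIRST(α) \ {ε}) ∪ (FOLLOW(N) if α ⇒* ε)).

Relevant sets:
  FIRST(S) = { ',', 'd', ε }
  FIRST(F) = { ',', 'd' }
  FOLLOW(S) = { $, ',', 'd' }

S → S F: PREDICT = { ',', 'd' }
  ',' is in predict set, so this production goes in M[S, ',']
S → d F y: PREDICT = { 'd' }
S → ε: PREDICT = { $, ',', 'd' }
  ',' is in predict set, so this production goes in M[S, ',']
S → ,: PREDICT = { ',' }
  ',' is in predict set, so this production goes in M[S, ',']

M[S, ','] = S → S F, S → ε, S → ,  (a multiply-defined cell — the grammar is not LL(1))

Answer: S → S F, S → ε, S → ,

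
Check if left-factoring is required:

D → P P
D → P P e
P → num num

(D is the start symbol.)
Yes, D has productions with common prefix 'P P'

Left-factoring is needed when two productions for the same non-terminal
share a common prefix on the right-hand side.

Productions for D:
  D → P P
  D → P P e

Found common prefix 'P P' in productions for D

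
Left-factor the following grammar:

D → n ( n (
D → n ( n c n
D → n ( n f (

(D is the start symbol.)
D → n ( n D'
D' → (
D' → c n
D' → f (

Left-factoring transforms A → αβ₁ | αβ₂ into A → αA' and A' → β₁ | β₂
(α is the longest common prefix among the alternatives). Repeat until
no nonterminal has two alternatives with a common prefix.

Round 1: D has alternatives sharing prefix 'n ( n'. Introduce D': D → n ( n D'
  Add: D' → (
  Add: D' → c n
  Add: D' → f (

No remaining common prefixes — done.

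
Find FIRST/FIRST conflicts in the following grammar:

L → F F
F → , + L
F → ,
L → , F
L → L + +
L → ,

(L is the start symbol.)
FIRST sets of the non-terminals at (or reachable through a nullable prefix from) the front of some alternative:
  FIRST(F) = { ',' }
  FIRST(L) = { ',' }

Productions for L:
  L → F F: FIRST = { ',' }
  L → , F: FIRST = { ',' }
  L → L + +: FIRST = { ',' }
  L → ,: FIRST = { ',' }
Productions for F:
  F → , + L: FIRST = { ',' }
  F → ,: FIRST = { ',' }

Conflict for L: L → F F and L → , F
  Overlap: { ',' }
Conflict for L: L → F F and L → L + +
  Overlap: { ',' }
Conflict for L: L → F F and L → ,
  Overlap: { ',' }
Conflict for L: L → , F and L → L + +
  Overlap: { ',' }
Conflict for L: L → , F and L → ,
  Overlap: { ',' }
Conflict for L: L → L + + and L → ,
  Overlap: { ',' }
Conflict for F: F → , + L and F → ,
  Overlap: { ',' }

Answer: Yes. L → F F / L → ',' F on { ',' }; L → F F / L → L '+' '+' on { ',' }; L → F F / L → ',' on { ',' }; L → ',' F / L → L '+' '+' on { ',' }; L → ',' F / L → ',' on { ',' }; L → L '+' '+' / L → ',' on { ',' }; F → ',' '+' L / F → ',' on { ',' }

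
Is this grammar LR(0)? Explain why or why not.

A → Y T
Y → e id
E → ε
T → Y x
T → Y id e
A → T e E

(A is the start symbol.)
Yes, the grammar is LR(0)

Augment with A' → A and build the canonical LR(0) collection (I0 = CLOSURE({[A' → . A]}), then GOTO on every symbol after a dot until no new states appear). It has 13 states:
  I0: { [A → . T e E], [A → . Y T], [A' → . A], [T → . Y id e], [T → . Y x], [Y → . e id] }  — shift
  I1: { [A' → A .] }  — accept
  I2: { [A → T . e E] }  — shift
  I3: { [A → Y . T], [T → . Y id e], [T → . Y x], [T → Y . id e], [T → Y . x], [Y → . e id] }  — shift
  I4: { [Y → e . id] }  — shift
  I5: { [Y → e id .] }  — reduce
  I6: { [A → Y T .] }  — reduce
  I7: { [T → Y . id e], [T → Y . x] }  — shift
  I8: { [T → Y id . e] }  — shift
  I9: { [T → Y x .] }  — reduce
  I10: { [T → Y id e .] }  — reduce
  I11: { [A → T e . E], [E → .] }  — reduce
  I12: { [A → T e E .] }  — reduce

Every state is either a pure shift/goto state or contains exactly one complete item and nothing to shift — no conflicts. The grammar is LR(0).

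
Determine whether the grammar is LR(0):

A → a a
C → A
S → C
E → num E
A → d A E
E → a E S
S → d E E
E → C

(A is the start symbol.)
Augment with A' → A and build the canonical LR(0) collection (I0 = CLOSURE({[A' → . A]}), then GOTO on every symbol after a dot until no new states appear). It has 20 states:
  I0: { [A → . a a], [A → . d A E], [A' → . A] }  — shift
  I1: { [A' → A .] }  — accept
  I2: { [A → a . a] }  — shift
  I3: { [A → . a a], [A → . d A E], [A → d . A E] }  — shift
  I4: { [A → . a a], [A → . d A E], [A → d A . E], [C → . A], [E → . C], [E → . a E S], [E → . num E] }  — shift
  I5: { [C → A .] }  — reduce
  I6: { [E → C .] }  — reduce
  I7: { [A → d A E .] }  — reduce
  I8: { [A → . a a], [A → . d A E], [A → a . a], [C → . A], [E → . C], [E → . a E S], [E → . num E], [E → a . E S] }  — shift
  I9: { [A → . a a], [A → . d A E], [C → . A], [E → . C], [E → . a E S], [E → . num E], [E → num . E] }  — shift
  I10: { [E → num E .] }  — reduce
  I11: { [A → . a a], [A → . d A E], [C → . A], [E → a E . S], [S → . C], [S → . d E E] }  — shift
  I12: { [A → . a a], [A → . d A E], [A → a . a], [A → a a .], [C → . A], [E → . C], [E → . a E S], [E → . num E], [E → a . E S] }  — shift, reduce
  I13: { [S → C .] }  — reduce
  I14: { [E → a E S .] }  — reduce
  I15: { [A → . a a], [A → . d A E], [A → d . A E], [C → . A], [E → . C], [E → . a E S], [E → . num E], [S → d . E E] }  — shift
  I16: { [A → . a a], [A → . d A E], [A → d A . E], [C → . A], [C → A .], [E → . C], [E → . a E S], [E → . num E] }  — shift, reduce
  I17: { [A → . a a], [A → . d A E], [C → . A], [E → . C], [E → . a E S], [E → . num E], [S → d E . E] }  — shift
  I18: { [S → d E E .] }  — reduce
  I19: { [A → a a .] }  — reduce

Conflict in state I12:
  Shift-reduce conflict between [A → a a .] and [A → . a a]
So the grammar is NOT LR(0).

Answer: No. Shift-reduce conflict between [A → a a .] and [A → . a a]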